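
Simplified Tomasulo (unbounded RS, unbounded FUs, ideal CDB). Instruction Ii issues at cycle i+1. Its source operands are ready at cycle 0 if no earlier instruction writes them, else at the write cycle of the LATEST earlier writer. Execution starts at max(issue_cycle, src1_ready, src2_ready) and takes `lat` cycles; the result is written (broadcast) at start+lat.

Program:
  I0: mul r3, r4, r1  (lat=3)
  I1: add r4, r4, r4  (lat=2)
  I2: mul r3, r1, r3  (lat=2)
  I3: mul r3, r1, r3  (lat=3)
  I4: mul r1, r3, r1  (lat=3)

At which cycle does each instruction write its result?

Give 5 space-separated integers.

Answer: 4 4 6 9 12

Derivation:
I0 mul r3: issue@1 deps=(None,None) exec_start@1 write@4
I1 add r4: issue@2 deps=(None,None) exec_start@2 write@4
I2 mul r3: issue@3 deps=(None,0) exec_start@4 write@6
I3 mul r3: issue@4 deps=(None,2) exec_start@6 write@9
I4 mul r1: issue@5 deps=(3,None) exec_start@9 write@12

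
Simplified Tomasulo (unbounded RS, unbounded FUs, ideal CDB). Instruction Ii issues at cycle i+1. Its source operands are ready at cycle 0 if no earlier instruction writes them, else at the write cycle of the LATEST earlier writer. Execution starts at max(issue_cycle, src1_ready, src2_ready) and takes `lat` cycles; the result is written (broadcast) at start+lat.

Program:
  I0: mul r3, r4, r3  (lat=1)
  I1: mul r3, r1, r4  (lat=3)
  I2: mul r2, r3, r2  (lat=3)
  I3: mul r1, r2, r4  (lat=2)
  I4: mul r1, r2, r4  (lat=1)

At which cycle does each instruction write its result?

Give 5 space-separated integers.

Answer: 2 5 8 10 9

Derivation:
I0 mul r3: issue@1 deps=(None,None) exec_start@1 write@2
I1 mul r3: issue@2 deps=(None,None) exec_start@2 write@5
I2 mul r2: issue@3 deps=(1,None) exec_start@5 write@8
I3 mul r1: issue@4 deps=(2,None) exec_start@8 write@10
I4 mul r1: issue@5 deps=(2,None) exec_start@8 write@9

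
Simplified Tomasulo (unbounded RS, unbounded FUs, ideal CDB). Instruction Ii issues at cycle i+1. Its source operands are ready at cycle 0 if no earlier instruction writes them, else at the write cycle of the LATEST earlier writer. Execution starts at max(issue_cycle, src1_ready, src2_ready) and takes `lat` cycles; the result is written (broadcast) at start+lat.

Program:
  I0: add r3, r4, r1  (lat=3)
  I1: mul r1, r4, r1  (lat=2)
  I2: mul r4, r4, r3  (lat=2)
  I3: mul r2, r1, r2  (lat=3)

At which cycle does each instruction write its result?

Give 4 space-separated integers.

Answer: 4 4 6 7

Derivation:
I0 add r3: issue@1 deps=(None,None) exec_start@1 write@4
I1 mul r1: issue@2 deps=(None,None) exec_start@2 write@4
I2 mul r4: issue@3 deps=(None,0) exec_start@4 write@6
I3 mul r2: issue@4 deps=(1,None) exec_start@4 write@7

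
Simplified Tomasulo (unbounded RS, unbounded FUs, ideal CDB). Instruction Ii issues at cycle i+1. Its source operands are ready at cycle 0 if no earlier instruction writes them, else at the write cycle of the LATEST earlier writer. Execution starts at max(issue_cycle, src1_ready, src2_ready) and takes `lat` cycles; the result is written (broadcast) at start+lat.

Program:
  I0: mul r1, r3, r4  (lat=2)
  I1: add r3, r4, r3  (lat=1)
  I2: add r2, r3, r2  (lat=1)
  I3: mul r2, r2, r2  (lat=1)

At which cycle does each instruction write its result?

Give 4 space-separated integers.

I0 mul r1: issue@1 deps=(None,None) exec_start@1 write@3
I1 add r3: issue@2 deps=(None,None) exec_start@2 write@3
I2 add r2: issue@3 deps=(1,None) exec_start@3 write@4
I3 mul r2: issue@4 deps=(2,2) exec_start@4 write@5

Answer: 3 3 4 5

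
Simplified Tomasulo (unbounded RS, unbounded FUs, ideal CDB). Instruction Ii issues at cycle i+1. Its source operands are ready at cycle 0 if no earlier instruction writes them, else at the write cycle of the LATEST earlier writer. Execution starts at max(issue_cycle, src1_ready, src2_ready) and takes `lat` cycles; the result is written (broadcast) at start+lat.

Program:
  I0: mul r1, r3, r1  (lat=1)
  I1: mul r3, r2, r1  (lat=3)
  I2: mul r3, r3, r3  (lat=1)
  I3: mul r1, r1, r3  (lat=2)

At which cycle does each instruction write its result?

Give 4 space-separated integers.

I0 mul r1: issue@1 deps=(None,None) exec_start@1 write@2
I1 mul r3: issue@2 deps=(None,0) exec_start@2 write@5
I2 mul r3: issue@3 deps=(1,1) exec_start@5 write@6
I3 mul r1: issue@4 deps=(0,2) exec_start@6 write@8

Answer: 2 5 6 8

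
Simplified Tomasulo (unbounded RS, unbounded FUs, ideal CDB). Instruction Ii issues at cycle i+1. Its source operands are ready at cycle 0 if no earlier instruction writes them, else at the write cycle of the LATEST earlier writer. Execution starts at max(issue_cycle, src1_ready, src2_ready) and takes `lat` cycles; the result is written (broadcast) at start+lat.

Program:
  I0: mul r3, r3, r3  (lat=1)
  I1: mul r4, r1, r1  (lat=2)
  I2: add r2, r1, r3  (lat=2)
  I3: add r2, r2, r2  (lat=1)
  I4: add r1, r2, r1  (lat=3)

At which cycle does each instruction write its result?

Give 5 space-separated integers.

Answer: 2 4 5 6 9

Derivation:
I0 mul r3: issue@1 deps=(None,None) exec_start@1 write@2
I1 mul r4: issue@2 deps=(None,None) exec_start@2 write@4
I2 add r2: issue@3 deps=(None,0) exec_start@3 write@5
I3 add r2: issue@4 deps=(2,2) exec_start@5 write@6
I4 add r1: issue@5 deps=(3,None) exec_start@6 write@9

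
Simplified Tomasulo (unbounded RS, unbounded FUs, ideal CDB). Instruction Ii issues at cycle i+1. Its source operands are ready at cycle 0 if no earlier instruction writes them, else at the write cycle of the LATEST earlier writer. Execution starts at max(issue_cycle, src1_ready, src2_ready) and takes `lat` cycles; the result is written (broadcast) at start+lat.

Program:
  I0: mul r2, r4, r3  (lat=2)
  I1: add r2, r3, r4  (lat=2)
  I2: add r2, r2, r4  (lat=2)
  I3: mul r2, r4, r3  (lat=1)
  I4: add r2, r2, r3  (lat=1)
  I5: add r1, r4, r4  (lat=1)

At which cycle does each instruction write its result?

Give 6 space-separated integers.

I0 mul r2: issue@1 deps=(None,None) exec_start@1 write@3
I1 add r2: issue@2 deps=(None,None) exec_start@2 write@4
I2 add r2: issue@3 deps=(1,None) exec_start@4 write@6
I3 mul r2: issue@4 deps=(None,None) exec_start@4 write@5
I4 add r2: issue@5 deps=(3,None) exec_start@5 write@6
I5 add r1: issue@6 deps=(None,None) exec_start@6 write@7

Answer: 3 4 6 5 6 7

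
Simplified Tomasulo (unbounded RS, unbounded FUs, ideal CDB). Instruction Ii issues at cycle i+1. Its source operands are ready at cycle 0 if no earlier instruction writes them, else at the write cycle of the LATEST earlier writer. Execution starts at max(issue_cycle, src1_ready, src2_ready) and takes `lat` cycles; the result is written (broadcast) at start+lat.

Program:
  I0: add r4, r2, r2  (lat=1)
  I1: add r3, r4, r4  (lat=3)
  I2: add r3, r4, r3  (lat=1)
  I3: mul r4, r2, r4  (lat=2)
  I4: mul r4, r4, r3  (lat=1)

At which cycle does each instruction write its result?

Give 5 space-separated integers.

Answer: 2 5 6 6 7

Derivation:
I0 add r4: issue@1 deps=(None,None) exec_start@1 write@2
I1 add r3: issue@2 deps=(0,0) exec_start@2 write@5
I2 add r3: issue@3 deps=(0,1) exec_start@5 write@6
I3 mul r4: issue@4 deps=(None,0) exec_start@4 write@6
I4 mul r4: issue@5 deps=(3,2) exec_start@6 write@7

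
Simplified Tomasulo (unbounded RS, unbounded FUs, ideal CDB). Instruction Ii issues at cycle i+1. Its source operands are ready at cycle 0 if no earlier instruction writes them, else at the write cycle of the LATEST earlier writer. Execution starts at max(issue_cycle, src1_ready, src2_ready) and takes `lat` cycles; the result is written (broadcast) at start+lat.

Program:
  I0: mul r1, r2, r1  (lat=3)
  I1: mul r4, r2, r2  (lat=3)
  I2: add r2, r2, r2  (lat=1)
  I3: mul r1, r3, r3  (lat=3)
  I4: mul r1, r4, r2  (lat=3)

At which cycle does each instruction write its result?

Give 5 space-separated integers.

I0 mul r1: issue@1 deps=(None,None) exec_start@1 write@4
I1 mul r4: issue@2 deps=(None,None) exec_start@2 write@5
I2 add r2: issue@3 deps=(None,None) exec_start@3 write@4
I3 mul r1: issue@4 deps=(None,None) exec_start@4 write@7
I4 mul r1: issue@5 deps=(1,2) exec_start@5 write@8

Answer: 4 5 4 7 8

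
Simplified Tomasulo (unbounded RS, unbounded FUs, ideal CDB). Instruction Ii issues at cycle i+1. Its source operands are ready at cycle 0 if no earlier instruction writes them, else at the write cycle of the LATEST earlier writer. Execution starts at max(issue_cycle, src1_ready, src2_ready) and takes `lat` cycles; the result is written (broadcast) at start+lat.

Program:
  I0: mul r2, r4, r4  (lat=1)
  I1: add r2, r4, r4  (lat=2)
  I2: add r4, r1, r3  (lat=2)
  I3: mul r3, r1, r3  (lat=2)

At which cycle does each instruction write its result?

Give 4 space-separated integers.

Answer: 2 4 5 6

Derivation:
I0 mul r2: issue@1 deps=(None,None) exec_start@1 write@2
I1 add r2: issue@2 deps=(None,None) exec_start@2 write@4
I2 add r4: issue@3 deps=(None,None) exec_start@3 write@5
I3 mul r3: issue@4 deps=(None,None) exec_start@4 write@6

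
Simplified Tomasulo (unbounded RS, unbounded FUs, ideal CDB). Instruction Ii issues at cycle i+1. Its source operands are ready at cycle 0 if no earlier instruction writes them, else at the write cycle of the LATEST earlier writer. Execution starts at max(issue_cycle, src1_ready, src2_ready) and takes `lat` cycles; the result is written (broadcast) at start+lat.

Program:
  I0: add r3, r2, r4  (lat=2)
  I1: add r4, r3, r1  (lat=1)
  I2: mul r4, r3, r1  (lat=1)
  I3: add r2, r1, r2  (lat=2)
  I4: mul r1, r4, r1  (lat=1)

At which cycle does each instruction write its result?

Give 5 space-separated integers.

I0 add r3: issue@1 deps=(None,None) exec_start@1 write@3
I1 add r4: issue@2 deps=(0,None) exec_start@3 write@4
I2 mul r4: issue@3 deps=(0,None) exec_start@3 write@4
I3 add r2: issue@4 deps=(None,None) exec_start@4 write@6
I4 mul r1: issue@5 deps=(2,None) exec_start@5 write@6

Answer: 3 4 4 6 6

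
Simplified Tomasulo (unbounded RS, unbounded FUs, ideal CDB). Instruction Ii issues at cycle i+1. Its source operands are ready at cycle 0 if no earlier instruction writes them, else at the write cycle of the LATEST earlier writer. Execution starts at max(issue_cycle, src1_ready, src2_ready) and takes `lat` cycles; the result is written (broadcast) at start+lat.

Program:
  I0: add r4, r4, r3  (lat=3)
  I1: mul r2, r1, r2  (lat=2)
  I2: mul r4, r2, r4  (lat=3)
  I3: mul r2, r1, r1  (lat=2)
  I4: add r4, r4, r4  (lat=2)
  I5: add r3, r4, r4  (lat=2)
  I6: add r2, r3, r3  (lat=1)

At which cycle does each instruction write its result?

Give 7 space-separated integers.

I0 add r4: issue@1 deps=(None,None) exec_start@1 write@4
I1 mul r2: issue@2 deps=(None,None) exec_start@2 write@4
I2 mul r4: issue@3 deps=(1,0) exec_start@4 write@7
I3 mul r2: issue@4 deps=(None,None) exec_start@4 write@6
I4 add r4: issue@5 deps=(2,2) exec_start@7 write@9
I5 add r3: issue@6 deps=(4,4) exec_start@9 write@11
I6 add r2: issue@7 deps=(5,5) exec_start@11 write@12

Answer: 4 4 7 6 9 11 12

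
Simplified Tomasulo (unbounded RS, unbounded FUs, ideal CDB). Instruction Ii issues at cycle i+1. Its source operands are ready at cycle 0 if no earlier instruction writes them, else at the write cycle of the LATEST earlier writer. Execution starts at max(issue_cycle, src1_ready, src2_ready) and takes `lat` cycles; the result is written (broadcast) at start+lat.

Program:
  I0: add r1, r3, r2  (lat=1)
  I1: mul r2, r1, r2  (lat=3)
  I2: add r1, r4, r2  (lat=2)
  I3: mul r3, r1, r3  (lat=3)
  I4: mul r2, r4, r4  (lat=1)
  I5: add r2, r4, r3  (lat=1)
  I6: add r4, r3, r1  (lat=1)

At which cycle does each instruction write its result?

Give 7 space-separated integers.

I0 add r1: issue@1 deps=(None,None) exec_start@1 write@2
I1 mul r2: issue@2 deps=(0,None) exec_start@2 write@5
I2 add r1: issue@3 deps=(None,1) exec_start@5 write@7
I3 mul r3: issue@4 deps=(2,None) exec_start@7 write@10
I4 mul r2: issue@5 deps=(None,None) exec_start@5 write@6
I5 add r2: issue@6 deps=(None,3) exec_start@10 write@11
I6 add r4: issue@7 deps=(3,2) exec_start@10 write@11

Answer: 2 5 7 10 6 11 11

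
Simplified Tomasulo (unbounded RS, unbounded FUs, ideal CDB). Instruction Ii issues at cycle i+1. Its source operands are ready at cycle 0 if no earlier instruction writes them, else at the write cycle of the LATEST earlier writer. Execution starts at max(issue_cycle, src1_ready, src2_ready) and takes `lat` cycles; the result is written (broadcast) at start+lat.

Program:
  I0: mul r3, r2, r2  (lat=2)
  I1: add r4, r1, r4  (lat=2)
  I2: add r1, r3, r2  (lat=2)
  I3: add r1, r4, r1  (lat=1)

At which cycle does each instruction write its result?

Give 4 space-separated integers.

Answer: 3 4 5 6

Derivation:
I0 mul r3: issue@1 deps=(None,None) exec_start@1 write@3
I1 add r4: issue@2 deps=(None,None) exec_start@2 write@4
I2 add r1: issue@3 deps=(0,None) exec_start@3 write@5
I3 add r1: issue@4 deps=(1,2) exec_start@5 write@6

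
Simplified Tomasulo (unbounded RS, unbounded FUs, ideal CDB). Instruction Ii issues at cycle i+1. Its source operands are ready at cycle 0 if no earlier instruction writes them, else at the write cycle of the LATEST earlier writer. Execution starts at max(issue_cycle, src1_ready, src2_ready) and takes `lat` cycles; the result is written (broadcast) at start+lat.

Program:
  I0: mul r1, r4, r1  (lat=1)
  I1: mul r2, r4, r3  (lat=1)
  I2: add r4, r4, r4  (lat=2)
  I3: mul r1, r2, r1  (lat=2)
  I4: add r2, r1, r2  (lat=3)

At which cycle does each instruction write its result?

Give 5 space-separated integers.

I0 mul r1: issue@1 deps=(None,None) exec_start@1 write@2
I1 mul r2: issue@2 deps=(None,None) exec_start@2 write@3
I2 add r4: issue@3 deps=(None,None) exec_start@3 write@5
I3 mul r1: issue@4 deps=(1,0) exec_start@4 write@6
I4 add r2: issue@5 deps=(3,1) exec_start@6 write@9

Answer: 2 3 5 6 9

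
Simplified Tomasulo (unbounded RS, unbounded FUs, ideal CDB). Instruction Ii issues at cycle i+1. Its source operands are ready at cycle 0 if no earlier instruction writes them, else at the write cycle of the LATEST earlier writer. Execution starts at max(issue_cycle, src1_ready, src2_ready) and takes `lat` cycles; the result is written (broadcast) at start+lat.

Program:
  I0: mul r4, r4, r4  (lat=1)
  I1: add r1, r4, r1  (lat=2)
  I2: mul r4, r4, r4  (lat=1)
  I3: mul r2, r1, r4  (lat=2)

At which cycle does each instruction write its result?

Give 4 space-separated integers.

I0 mul r4: issue@1 deps=(None,None) exec_start@1 write@2
I1 add r1: issue@2 deps=(0,None) exec_start@2 write@4
I2 mul r4: issue@3 deps=(0,0) exec_start@3 write@4
I3 mul r2: issue@4 deps=(1,2) exec_start@4 write@6

Answer: 2 4 4 6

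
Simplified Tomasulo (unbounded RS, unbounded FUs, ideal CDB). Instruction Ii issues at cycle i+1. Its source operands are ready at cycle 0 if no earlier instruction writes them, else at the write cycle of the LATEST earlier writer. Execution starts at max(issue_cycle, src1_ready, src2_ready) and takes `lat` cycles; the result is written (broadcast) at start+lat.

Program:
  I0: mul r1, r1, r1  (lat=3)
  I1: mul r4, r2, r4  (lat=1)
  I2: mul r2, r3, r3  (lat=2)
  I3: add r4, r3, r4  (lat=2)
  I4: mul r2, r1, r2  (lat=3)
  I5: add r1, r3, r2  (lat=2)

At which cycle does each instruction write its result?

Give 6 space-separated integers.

I0 mul r1: issue@1 deps=(None,None) exec_start@1 write@4
I1 mul r4: issue@2 deps=(None,None) exec_start@2 write@3
I2 mul r2: issue@3 deps=(None,None) exec_start@3 write@5
I3 add r4: issue@4 deps=(None,1) exec_start@4 write@6
I4 mul r2: issue@5 deps=(0,2) exec_start@5 write@8
I5 add r1: issue@6 deps=(None,4) exec_start@8 write@10

Answer: 4 3 5 6 8 10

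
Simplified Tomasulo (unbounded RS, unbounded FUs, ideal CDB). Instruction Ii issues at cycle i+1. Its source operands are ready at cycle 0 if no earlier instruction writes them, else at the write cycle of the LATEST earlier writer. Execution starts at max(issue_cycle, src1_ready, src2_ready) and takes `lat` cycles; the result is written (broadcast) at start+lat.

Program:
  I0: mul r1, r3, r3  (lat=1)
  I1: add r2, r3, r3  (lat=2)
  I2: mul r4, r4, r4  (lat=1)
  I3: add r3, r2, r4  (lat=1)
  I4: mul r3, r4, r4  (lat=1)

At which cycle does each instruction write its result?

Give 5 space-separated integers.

Answer: 2 4 4 5 6

Derivation:
I0 mul r1: issue@1 deps=(None,None) exec_start@1 write@2
I1 add r2: issue@2 deps=(None,None) exec_start@2 write@4
I2 mul r4: issue@3 deps=(None,None) exec_start@3 write@4
I3 add r3: issue@4 deps=(1,2) exec_start@4 write@5
I4 mul r3: issue@5 deps=(2,2) exec_start@5 write@6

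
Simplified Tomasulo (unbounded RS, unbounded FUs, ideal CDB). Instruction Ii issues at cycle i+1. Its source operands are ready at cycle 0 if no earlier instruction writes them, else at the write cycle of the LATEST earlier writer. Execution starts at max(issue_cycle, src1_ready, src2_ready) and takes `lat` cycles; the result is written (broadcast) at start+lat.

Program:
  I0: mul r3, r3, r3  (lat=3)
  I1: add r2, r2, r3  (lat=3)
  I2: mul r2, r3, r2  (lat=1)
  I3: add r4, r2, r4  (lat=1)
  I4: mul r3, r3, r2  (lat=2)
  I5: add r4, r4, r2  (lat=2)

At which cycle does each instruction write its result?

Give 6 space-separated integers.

I0 mul r3: issue@1 deps=(None,None) exec_start@1 write@4
I1 add r2: issue@2 deps=(None,0) exec_start@4 write@7
I2 mul r2: issue@3 deps=(0,1) exec_start@7 write@8
I3 add r4: issue@4 deps=(2,None) exec_start@8 write@9
I4 mul r3: issue@5 deps=(0,2) exec_start@8 write@10
I5 add r4: issue@6 deps=(3,2) exec_start@9 write@11

Answer: 4 7 8 9 10 11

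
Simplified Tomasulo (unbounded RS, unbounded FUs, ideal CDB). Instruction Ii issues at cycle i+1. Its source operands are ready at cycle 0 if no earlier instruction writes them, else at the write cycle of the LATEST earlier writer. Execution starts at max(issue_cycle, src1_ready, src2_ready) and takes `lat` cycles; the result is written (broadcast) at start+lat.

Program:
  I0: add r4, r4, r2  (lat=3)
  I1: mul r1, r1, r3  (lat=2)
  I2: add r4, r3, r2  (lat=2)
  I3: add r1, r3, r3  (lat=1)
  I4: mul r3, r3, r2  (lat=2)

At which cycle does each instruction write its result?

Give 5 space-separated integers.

I0 add r4: issue@1 deps=(None,None) exec_start@1 write@4
I1 mul r1: issue@2 deps=(None,None) exec_start@2 write@4
I2 add r4: issue@3 deps=(None,None) exec_start@3 write@5
I3 add r1: issue@4 deps=(None,None) exec_start@4 write@5
I4 mul r3: issue@5 deps=(None,None) exec_start@5 write@7

Answer: 4 4 5 5 7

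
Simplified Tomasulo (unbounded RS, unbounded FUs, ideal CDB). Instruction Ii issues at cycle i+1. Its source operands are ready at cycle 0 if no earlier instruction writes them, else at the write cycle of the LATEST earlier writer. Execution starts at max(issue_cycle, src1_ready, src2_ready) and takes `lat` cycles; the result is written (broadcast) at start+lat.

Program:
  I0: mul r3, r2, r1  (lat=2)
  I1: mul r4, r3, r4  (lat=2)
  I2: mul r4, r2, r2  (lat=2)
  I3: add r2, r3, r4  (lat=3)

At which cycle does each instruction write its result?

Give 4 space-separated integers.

Answer: 3 5 5 8

Derivation:
I0 mul r3: issue@1 deps=(None,None) exec_start@1 write@3
I1 mul r4: issue@2 deps=(0,None) exec_start@3 write@5
I2 mul r4: issue@3 deps=(None,None) exec_start@3 write@5
I3 add r2: issue@4 deps=(0,2) exec_start@5 write@8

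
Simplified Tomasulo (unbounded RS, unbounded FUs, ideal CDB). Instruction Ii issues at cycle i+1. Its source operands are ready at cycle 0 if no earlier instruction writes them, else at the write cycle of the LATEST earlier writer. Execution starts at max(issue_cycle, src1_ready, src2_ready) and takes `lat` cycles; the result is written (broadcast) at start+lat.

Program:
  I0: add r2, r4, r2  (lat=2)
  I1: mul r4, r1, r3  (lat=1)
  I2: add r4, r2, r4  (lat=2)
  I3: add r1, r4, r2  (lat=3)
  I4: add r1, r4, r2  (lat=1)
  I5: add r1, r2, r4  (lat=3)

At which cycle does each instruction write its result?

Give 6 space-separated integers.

I0 add r2: issue@1 deps=(None,None) exec_start@1 write@3
I1 mul r4: issue@2 deps=(None,None) exec_start@2 write@3
I2 add r4: issue@3 deps=(0,1) exec_start@3 write@5
I3 add r1: issue@4 deps=(2,0) exec_start@5 write@8
I4 add r1: issue@5 deps=(2,0) exec_start@5 write@6
I5 add r1: issue@6 deps=(0,2) exec_start@6 write@9

Answer: 3 3 5 8 6 9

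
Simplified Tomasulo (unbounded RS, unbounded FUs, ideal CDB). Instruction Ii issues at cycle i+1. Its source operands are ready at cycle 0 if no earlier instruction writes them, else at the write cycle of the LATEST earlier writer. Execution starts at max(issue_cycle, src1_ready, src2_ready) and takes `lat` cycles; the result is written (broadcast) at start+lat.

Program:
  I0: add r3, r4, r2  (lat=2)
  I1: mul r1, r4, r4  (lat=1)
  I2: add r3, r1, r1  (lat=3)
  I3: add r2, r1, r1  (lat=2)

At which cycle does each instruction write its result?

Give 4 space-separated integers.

Answer: 3 3 6 6

Derivation:
I0 add r3: issue@1 deps=(None,None) exec_start@1 write@3
I1 mul r1: issue@2 deps=(None,None) exec_start@2 write@3
I2 add r3: issue@3 deps=(1,1) exec_start@3 write@6
I3 add r2: issue@4 deps=(1,1) exec_start@4 write@6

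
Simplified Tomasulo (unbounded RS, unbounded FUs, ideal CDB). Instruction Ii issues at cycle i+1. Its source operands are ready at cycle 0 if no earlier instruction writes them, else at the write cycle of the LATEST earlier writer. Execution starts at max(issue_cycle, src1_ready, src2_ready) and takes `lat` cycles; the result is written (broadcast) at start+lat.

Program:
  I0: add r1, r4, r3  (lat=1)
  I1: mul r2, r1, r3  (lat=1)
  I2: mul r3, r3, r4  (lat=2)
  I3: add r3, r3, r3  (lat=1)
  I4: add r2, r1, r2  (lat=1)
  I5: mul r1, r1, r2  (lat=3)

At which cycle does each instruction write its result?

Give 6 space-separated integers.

Answer: 2 3 5 6 6 9

Derivation:
I0 add r1: issue@1 deps=(None,None) exec_start@1 write@2
I1 mul r2: issue@2 deps=(0,None) exec_start@2 write@3
I2 mul r3: issue@3 deps=(None,None) exec_start@3 write@5
I3 add r3: issue@4 deps=(2,2) exec_start@5 write@6
I4 add r2: issue@5 deps=(0,1) exec_start@5 write@6
I5 mul r1: issue@6 deps=(0,4) exec_start@6 write@9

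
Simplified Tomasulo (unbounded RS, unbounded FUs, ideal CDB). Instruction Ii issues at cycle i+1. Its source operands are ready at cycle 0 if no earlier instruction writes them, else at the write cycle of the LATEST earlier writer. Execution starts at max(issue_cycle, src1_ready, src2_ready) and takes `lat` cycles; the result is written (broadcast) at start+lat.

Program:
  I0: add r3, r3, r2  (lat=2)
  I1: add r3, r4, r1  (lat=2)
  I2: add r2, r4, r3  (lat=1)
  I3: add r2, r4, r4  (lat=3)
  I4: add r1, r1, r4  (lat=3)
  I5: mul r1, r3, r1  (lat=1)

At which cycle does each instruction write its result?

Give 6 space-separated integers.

Answer: 3 4 5 7 8 9

Derivation:
I0 add r3: issue@1 deps=(None,None) exec_start@1 write@3
I1 add r3: issue@2 deps=(None,None) exec_start@2 write@4
I2 add r2: issue@3 deps=(None,1) exec_start@4 write@5
I3 add r2: issue@4 deps=(None,None) exec_start@4 write@7
I4 add r1: issue@5 deps=(None,None) exec_start@5 write@8
I5 mul r1: issue@6 deps=(1,4) exec_start@8 write@9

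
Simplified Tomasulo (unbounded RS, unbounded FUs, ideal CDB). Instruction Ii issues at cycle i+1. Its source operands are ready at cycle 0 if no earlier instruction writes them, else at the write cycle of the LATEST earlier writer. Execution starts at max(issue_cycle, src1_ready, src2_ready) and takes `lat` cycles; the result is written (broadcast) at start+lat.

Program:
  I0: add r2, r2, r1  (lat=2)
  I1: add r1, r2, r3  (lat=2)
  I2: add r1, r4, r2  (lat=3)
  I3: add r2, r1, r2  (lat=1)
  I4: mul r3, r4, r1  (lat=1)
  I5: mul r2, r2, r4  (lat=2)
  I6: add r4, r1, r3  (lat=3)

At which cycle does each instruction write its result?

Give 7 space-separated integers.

I0 add r2: issue@1 deps=(None,None) exec_start@1 write@3
I1 add r1: issue@2 deps=(0,None) exec_start@3 write@5
I2 add r1: issue@3 deps=(None,0) exec_start@3 write@6
I3 add r2: issue@4 deps=(2,0) exec_start@6 write@7
I4 mul r3: issue@5 deps=(None,2) exec_start@6 write@7
I5 mul r2: issue@6 deps=(3,None) exec_start@7 write@9
I6 add r4: issue@7 deps=(2,4) exec_start@7 write@10

Answer: 3 5 6 7 7 9 10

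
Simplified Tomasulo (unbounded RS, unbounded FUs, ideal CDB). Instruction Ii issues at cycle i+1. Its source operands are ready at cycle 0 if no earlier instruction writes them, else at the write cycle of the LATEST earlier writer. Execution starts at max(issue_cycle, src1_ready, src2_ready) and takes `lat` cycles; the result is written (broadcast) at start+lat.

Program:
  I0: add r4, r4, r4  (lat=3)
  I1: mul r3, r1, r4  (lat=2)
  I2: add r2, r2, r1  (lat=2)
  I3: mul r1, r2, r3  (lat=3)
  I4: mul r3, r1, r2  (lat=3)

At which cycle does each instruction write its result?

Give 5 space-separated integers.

Answer: 4 6 5 9 12

Derivation:
I0 add r4: issue@1 deps=(None,None) exec_start@1 write@4
I1 mul r3: issue@2 deps=(None,0) exec_start@4 write@6
I2 add r2: issue@3 deps=(None,None) exec_start@3 write@5
I3 mul r1: issue@4 deps=(2,1) exec_start@6 write@9
I4 mul r3: issue@5 deps=(3,2) exec_start@9 write@12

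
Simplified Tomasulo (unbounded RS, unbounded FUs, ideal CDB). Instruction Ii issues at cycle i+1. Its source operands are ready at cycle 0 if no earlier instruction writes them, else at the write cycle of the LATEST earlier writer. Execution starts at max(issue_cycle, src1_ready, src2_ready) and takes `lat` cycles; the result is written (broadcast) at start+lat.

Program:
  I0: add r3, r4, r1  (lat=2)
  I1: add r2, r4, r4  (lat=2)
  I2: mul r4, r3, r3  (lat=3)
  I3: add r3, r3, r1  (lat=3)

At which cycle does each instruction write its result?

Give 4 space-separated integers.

Answer: 3 4 6 7

Derivation:
I0 add r3: issue@1 deps=(None,None) exec_start@1 write@3
I1 add r2: issue@2 deps=(None,None) exec_start@2 write@4
I2 mul r4: issue@3 deps=(0,0) exec_start@3 write@6
I3 add r3: issue@4 deps=(0,None) exec_start@4 write@7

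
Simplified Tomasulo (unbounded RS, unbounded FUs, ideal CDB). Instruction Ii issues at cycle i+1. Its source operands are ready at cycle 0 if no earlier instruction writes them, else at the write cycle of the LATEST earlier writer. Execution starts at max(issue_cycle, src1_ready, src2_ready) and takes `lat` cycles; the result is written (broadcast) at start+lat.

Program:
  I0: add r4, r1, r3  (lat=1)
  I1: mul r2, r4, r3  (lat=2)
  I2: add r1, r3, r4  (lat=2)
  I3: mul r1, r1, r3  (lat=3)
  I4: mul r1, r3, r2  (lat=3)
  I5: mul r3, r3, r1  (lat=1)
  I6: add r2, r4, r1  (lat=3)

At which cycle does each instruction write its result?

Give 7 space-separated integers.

Answer: 2 4 5 8 8 9 11

Derivation:
I0 add r4: issue@1 deps=(None,None) exec_start@1 write@2
I1 mul r2: issue@2 deps=(0,None) exec_start@2 write@4
I2 add r1: issue@3 deps=(None,0) exec_start@3 write@5
I3 mul r1: issue@4 deps=(2,None) exec_start@5 write@8
I4 mul r1: issue@5 deps=(None,1) exec_start@5 write@8
I5 mul r3: issue@6 deps=(None,4) exec_start@8 write@9
I6 add r2: issue@7 deps=(0,4) exec_start@8 write@11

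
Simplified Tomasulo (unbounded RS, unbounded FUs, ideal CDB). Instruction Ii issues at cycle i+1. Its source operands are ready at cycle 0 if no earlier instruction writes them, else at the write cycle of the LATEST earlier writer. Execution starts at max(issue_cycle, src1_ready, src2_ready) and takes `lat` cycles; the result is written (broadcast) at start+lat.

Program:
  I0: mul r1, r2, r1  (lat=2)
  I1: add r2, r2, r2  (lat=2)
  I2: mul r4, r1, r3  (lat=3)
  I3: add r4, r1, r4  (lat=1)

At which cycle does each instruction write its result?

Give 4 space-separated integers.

I0 mul r1: issue@1 deps=(None,None) exec_start@1 write@3
I1 add r2: issue@2 deps=(None,None) exec_start@2 write@4
I2 mul r4: issue@3 deps=(0,None) exec_start@3 write@6
I3 add r4: issue@4 deps=(0,2) exec_start@6 write@7

Answer: 3 4 6 7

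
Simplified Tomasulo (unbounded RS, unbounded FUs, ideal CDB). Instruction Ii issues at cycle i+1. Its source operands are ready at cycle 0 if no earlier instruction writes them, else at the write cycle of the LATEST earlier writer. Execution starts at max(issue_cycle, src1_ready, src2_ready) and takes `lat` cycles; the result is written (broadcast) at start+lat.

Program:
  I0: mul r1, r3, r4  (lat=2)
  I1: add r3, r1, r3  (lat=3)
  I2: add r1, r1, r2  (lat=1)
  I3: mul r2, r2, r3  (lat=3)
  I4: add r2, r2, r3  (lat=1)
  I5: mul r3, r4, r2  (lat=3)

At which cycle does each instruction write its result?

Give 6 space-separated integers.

Answer: 3 6 4 9 10 13

Derivation:
I0 mul r1: issue@1 deps=(None,None) exec_start@1 write@3
I1 add r3: issue@2 deps=(0,None) exec_start@3 write@6
I2 add r1: issue@3 deps=(0,None) exec_start@3 write@4
I3 mul r2: issue@4 deps=(None,1) exec_start@6 write@9
I4 add r2: issue@5 deps=(3,1) exec_start@9 write@10
I5 mul r3: issue@6 deps=(None,4) exec_start@10 write@13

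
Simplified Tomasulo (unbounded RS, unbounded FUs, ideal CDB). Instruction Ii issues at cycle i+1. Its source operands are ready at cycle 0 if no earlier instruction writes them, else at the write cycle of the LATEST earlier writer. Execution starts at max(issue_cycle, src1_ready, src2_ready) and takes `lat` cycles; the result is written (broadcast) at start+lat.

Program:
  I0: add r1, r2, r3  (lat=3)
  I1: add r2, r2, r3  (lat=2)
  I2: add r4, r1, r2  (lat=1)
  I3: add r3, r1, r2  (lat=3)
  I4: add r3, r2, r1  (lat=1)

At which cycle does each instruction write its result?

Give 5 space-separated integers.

I0 add r1: issue@1 deps=(None,None) exec_start@1 write@4
I1 add r2: issue@2 deps=(None,None) exec_start@2 write@4
I2 add r4: issue@3 deps=(0,1) exec_start@4 write@5
I3 add r3: issue@4 deps=(0,1) exec_start@4 write@7
I4 add r3: issue@5 deps=(1,0) exec_start@5 write@6

Answer: 4 4 5 7 6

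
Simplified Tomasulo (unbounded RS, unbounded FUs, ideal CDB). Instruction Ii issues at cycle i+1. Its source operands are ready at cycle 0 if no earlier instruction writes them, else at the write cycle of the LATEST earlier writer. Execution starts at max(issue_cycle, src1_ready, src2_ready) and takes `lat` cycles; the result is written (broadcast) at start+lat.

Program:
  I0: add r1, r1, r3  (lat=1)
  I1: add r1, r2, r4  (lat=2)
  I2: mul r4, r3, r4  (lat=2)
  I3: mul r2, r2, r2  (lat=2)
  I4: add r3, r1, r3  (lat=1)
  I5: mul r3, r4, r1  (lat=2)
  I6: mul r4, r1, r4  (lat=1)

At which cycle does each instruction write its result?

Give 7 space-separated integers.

Answer: 2 4 5 6 6 8 8

Derivation:
I0 add r1: issue@1 deps=(None,None) exec_start@1 write@2
I1 add r1: issue@2 deps=(None,None) exec_start@2 write@4
I2 mul r4: issue@3 deps=(None,None) exec_start@3 write@5
I3 mul r2: issue@4 deps=(None,None) exec_start@4 write@6
I4 add r3: issue@5 deps=(1,None) exec_start@5 write@6
I5 mul r3: issue@6 deps=(2,1) exec_start@6 write@8
I6 mul r4: issue@7 deps=(1,2) exec_start@7 write@8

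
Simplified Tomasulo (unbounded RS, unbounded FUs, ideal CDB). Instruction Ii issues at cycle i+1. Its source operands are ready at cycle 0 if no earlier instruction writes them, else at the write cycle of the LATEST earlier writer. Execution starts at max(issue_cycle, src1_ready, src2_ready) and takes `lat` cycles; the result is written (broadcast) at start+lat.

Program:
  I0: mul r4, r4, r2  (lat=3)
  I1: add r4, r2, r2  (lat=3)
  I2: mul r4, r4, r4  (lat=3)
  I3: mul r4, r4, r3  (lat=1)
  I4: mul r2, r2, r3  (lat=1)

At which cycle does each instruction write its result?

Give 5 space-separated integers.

I0 mul r4: issue@1 deps=(None,None) exec_start@1 write@4
I1 add r4: issue@2 deps=(None,None) exec_start@2 write@5
I2 mul r4: issue@3 deps=(1,1) exec_start@5 write@8
I3 mul r4: issue@4 deps=(2,None) exec_start@8 write@9
I4 mul r2: issue@5 deps=(None,None) exec_start@5 write@6

Answer: 4 5 8 9 6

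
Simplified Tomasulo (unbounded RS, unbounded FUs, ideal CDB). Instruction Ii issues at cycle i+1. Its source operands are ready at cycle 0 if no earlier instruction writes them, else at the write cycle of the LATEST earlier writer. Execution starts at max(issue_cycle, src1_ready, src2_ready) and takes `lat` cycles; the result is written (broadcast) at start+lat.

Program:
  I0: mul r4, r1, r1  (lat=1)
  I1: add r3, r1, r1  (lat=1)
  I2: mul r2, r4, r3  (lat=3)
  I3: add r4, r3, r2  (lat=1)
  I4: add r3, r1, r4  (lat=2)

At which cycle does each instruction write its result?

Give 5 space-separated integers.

Answer: 2 3 6 7 9

Derivation:
I0 mul r4: issue@1 deps=(None,None) exec_start@1 write@2
I1 add r3: issue@2 deps=(None,None) exec_start@2 write@3
I2 mul r2: issue@3 deps=(0,1) exec_start@3 write@6
I3 add r4: issue@4 deps=(1,2) exec_start@6 write@7
I4 add r3: issue@5 deps=(None,3) exec_start@7 write@9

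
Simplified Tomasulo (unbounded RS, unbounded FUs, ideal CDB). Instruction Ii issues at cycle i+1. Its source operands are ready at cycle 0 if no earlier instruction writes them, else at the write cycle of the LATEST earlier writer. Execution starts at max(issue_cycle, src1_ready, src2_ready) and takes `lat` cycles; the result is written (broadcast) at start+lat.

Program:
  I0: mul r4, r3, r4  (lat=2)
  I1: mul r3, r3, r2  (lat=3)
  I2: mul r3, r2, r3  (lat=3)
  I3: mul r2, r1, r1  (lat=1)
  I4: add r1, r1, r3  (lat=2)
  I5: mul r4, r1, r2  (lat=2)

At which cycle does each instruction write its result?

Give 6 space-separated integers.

Answer: 3 5 8 5 10 12

Derivation:
I0 mul r4: issue@1 deps=(None,None) exec_start@1 write@3
I1 mul r3: issue@2 deps=(None,None) exec_start@2 write@5
I2 mul r3: issue@3 deps=(None,1) exec_start@5 write@8
I3 mul r2: issue@4 deps=(None,None) exec_start@4 write@5
I4 add r1: issue@5 deps=(None,2) exec_start@8 write@10
I5 mul r4: issue@6 deps=(4,3) exec_start@10 write@12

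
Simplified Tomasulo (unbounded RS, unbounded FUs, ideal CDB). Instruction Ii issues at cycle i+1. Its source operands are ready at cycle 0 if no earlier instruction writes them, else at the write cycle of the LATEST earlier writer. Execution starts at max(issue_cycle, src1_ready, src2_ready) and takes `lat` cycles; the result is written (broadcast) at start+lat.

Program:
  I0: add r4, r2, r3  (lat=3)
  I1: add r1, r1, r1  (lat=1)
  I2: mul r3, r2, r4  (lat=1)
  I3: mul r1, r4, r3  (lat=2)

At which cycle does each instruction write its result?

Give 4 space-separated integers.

Answer: 4 3 5 7

Derivation:
I0 add r4: issue@1 deps=(None,None) exec_start@1 write@4
I1 add r1: issue@2 deps=(None,None) exec_start@2 write@3
I2 mul r3: issue@3 deps=(None,0) exec_start@4 write@5
I3 mul r1: issue@4 deps=(0,2) exec_start@5 write@7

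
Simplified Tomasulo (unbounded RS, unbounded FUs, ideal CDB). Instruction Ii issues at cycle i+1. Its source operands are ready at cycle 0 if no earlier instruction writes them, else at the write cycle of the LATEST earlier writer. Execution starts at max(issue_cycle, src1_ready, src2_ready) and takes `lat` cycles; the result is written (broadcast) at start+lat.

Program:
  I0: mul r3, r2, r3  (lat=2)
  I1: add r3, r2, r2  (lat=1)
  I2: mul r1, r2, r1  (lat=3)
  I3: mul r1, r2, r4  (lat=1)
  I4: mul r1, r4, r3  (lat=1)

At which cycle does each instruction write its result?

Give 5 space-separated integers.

Answer: 3 3 6 5 6

Derivation:
I0 mul r3: issue@1 deps=(None,None) exec_start@1 write@3
I1 add r3: issue@2 deps=(None,None) exec_start@2 write@3
I2 mul r1: issue@3 deps=(None,None) exec_start@3 write@6
I3 mul r1: issue@4 deps=(None,None) exec_start@4 write@5
I4 mul r1: issue@5 deps=(None,1) exec_start@5 write@6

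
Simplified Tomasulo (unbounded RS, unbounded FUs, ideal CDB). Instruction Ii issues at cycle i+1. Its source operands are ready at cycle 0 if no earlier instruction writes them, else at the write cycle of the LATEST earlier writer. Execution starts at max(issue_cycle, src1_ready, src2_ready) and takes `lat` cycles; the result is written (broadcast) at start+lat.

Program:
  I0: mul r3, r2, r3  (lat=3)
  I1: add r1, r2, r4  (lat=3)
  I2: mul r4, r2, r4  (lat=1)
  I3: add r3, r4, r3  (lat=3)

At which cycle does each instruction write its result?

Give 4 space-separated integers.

Answer: 4 5 4 7

Derivation:
I0 mul r3: issue@1 deps=(None,None) exec_start@1 write@4
I1 add r1: issue@2 deps=(None,None) exec_start@2 write@5
I2 mul r4: issue@3 deps=(None,None) exec_start@3 write@4
I3 add r3: issue@4 deps=(2,0) exec_start@4 write@7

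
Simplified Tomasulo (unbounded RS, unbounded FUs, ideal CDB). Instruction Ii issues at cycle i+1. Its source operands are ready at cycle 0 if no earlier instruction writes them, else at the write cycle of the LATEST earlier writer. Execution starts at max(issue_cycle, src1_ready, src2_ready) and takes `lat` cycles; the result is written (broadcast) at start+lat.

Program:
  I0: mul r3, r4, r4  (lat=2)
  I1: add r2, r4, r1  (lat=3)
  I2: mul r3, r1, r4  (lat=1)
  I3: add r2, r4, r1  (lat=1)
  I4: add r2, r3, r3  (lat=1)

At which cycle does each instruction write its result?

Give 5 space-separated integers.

Answer: 3 5 4 5 6

Derivation:
I0 mul r3: issue@1 deps=(None,None) exec_start@1 write@3
I1 add r2: issue@2 deps=(None,None) exec_start@2 write@5
I2 mul r3: issue@3 deps=(None,None) exec_start@3 write@4
I3 add r2: issue@4 deps=(None,None) exec_start@4 write@5
I4 add r2: issue@5 deps=(2,2) exec_start@5 write@6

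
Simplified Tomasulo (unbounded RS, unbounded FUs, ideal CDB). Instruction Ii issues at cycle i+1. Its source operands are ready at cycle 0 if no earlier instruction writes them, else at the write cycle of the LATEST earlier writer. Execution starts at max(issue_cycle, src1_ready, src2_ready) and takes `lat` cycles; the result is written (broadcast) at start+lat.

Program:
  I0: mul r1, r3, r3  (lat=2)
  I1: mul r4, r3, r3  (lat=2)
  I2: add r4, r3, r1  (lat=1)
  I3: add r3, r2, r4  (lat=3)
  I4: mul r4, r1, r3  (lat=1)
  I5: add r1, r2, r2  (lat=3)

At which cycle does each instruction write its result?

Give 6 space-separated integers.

Answer: 3 4 4 7 8 9

Derivation:
I0 mul r1: issue@1 deps=(None,None) exec_start@1 write@3
I1 mul r4: issue@2 deps=(None,None) exec_start@2 write@4
I2 add r4: issue@3 deps=(None,0) exec_start@3 write@4
I3 add r3: issue@4 deps=(None,2) exec_start@4 write@7
I4 mul r4: issue@5 deps=(0,3) exec_start@7 write@8
I5 add r1: issue@6 deps=(None,None) exec_start@6 write@9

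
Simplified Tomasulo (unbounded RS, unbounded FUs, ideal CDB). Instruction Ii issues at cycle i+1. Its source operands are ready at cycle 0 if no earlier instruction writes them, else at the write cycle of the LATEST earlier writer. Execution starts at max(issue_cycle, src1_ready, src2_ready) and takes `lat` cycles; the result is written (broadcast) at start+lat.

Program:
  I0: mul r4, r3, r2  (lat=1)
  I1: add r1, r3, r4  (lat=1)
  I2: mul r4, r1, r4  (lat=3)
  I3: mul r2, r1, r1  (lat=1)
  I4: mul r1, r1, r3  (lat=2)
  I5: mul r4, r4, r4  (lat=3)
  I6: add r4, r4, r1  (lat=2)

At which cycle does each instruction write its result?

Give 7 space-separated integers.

Answer: 2 3 6 5 7 9 11

Derivation:
I0 mul r4: issue@1 deps=(None,None) exec_start@1 write@2
I1 add r1: issue@2 deps=(None,0) exec_start@2 write@3
I2 mul r4: issue@3 deps=(1,0) exec_start@3 write@6
I3 mul r2: issue@4 deps=(1,1) exec_start@4 write@5
I4 mul r1: issue@5 deps=(1,None) exec_start@5 write@7
I5 mul r4: issue@6 deps=(2,2) exec_start@6 write@9
I6 add r4: issue@7 deps=(5,4) exec_start@9 write@11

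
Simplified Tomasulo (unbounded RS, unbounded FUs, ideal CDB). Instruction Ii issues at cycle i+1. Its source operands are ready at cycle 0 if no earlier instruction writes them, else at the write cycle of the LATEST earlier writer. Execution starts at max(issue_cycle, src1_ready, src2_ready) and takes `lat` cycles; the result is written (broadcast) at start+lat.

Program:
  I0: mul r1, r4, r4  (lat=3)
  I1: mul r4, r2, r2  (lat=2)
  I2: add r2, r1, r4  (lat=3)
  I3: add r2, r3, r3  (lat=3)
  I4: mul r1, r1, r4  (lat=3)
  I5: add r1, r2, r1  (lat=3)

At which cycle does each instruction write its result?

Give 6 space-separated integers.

I0 mul r1: issue@1 deps=(None,None) exec_start@1 write@4
I1 mul r4: issue@2 deps=(None,None) exec_start@2 write@4
I2 add r2: issue@3 deps=(0,1) exec_start@4 write@7
I3 add r2: issue@4 deps=(None,None) exec_start@4 write@7
I4 mul r1: issue@5 deps=(0,1) exec_start@5 write@8
I5 add r1: issue@6 deps=(3,4) exec_start@8 write@11

Answer: 4 4 7 7 8 11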